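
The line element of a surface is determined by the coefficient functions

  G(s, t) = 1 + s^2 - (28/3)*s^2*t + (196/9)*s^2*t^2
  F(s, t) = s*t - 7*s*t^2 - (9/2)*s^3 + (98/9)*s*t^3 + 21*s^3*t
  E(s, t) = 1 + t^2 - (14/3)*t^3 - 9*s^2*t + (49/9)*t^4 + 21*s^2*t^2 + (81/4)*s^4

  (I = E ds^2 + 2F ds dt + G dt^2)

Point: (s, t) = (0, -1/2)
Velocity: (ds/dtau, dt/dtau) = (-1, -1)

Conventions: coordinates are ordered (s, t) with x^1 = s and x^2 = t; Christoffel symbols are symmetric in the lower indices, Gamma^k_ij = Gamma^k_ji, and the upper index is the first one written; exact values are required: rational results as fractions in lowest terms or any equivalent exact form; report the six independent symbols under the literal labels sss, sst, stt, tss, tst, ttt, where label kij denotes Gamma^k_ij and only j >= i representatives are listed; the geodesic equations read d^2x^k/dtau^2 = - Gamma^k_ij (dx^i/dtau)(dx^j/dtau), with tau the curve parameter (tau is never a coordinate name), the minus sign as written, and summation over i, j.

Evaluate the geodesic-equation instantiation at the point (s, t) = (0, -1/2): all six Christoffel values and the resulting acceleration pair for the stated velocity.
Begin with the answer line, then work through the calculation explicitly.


Answer: Gamma_sss = 0, Gamma_sst = -520/313, Gamma_stt = 0, Gamma_tss = 0, Gamma_tst = 0, Gamma_ttt = 0; accelerations (d^2s/dtau^2, d^2t/dtau^2) = (1040/313, 0)

E = 313/144, F = 0, G = 1 at the point
E_s = 0, E_t = -65/9, F_s = -65/18, F_t = 0, G_s = 0, G_t = 0
EG - F^2 = 313/144;  g^inv = (144/313) * [[1, 0], [0, 313/144]]
first-kind symbols [ij,l] = (1/2)(d_i g_jl + d_j g_il - d_l g_ij): [ss,s] = E_s/2 = 0, [ss,t] = F_s - E_t/2 = 0, [st,s] = E_t/2 = -65/18, [st,t] = G_s/2 = 0, [tt,s] = F_t - G_s/2 = 0, [tt,t] = G_t/2 = 0
Gamma^s_ij = (G*[ij,s] - F*[ij,t])/(EG - F^2), Gamma^t_ij = (E*[ij,t] - F*[ij,s])/(EG - F^2)
Gamma_sss = 0, Gamma_sst = -520/313, Gamma_stt = 0, Gamma_tss = 0, Gamma_tst = 0, Gamma_ttt = 0
d^2s/dtau^2 = -(Gamma_sss*(-1)^2 + 2*Gamma_sst*(-1)*(-1) + Gamma_stt*(-1)^2) = 1040/313
d^2t/dtau^2 = -(Gamma_tss*(-1)^2 + 2*Gamma_tst*(-1)*(-1) + Gamma_ttt*(-1)^2) = 0


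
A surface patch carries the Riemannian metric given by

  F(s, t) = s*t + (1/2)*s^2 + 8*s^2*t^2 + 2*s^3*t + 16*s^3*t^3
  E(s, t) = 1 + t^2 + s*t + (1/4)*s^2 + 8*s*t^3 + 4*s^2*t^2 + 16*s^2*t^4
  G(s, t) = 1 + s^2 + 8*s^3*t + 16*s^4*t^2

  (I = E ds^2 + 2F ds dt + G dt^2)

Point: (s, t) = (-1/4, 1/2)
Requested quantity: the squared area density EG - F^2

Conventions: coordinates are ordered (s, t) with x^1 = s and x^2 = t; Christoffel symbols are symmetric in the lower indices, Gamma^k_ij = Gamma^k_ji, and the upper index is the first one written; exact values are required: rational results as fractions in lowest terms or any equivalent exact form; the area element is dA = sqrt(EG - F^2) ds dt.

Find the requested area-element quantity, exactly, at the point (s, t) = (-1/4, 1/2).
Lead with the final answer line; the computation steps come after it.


Answer: EG - F^2 = 33/32

E = 65/64, F = -1/64, G = 65/64; EG - F^2 = 33/32


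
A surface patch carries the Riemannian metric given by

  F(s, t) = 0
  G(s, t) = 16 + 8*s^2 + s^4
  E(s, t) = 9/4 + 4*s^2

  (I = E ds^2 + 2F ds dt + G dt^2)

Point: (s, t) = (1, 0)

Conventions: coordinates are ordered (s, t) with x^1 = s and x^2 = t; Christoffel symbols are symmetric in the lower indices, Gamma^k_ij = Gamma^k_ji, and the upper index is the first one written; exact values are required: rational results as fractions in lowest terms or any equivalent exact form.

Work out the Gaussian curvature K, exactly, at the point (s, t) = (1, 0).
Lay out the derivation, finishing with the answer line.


E = 25/4, F = 0, G = 25, EG - F^2 = 625/4 at the point
E_s = 8, E_t = 0, F_s = 0, F_t = 0, G_s = 20, G_t = 0
E_tt = 0, F_st = 0, G_ss = 28
Apply the Brioschi formula K = (det M1 - det M2)/(EG - F^2)^2 over the derivative matrices of E, F, G.
M1 = [[-E_tt/2 + F_st - G_ss/2, E_s/2, F_s - E_t/2], [F_t - G_s/2, E, F], [G_t/2, F, G]] = [[-14, 4, 0], [-10, 25/4, 0], [0, 0, 25]]; det M1 = -2375/2
M2 = [[0, E_t/2, G_s/2], [E_t/2, E, F], [G_s/2, F, G]] = [[0, 0, 10], [0, 25/4, 0], [10, 0, 25]]; det M2 = -625
det M1 - det M2 = -1125/2; K = -1125/2 / (625/4)^2 = -72/3125

Answer: K = -72/3125


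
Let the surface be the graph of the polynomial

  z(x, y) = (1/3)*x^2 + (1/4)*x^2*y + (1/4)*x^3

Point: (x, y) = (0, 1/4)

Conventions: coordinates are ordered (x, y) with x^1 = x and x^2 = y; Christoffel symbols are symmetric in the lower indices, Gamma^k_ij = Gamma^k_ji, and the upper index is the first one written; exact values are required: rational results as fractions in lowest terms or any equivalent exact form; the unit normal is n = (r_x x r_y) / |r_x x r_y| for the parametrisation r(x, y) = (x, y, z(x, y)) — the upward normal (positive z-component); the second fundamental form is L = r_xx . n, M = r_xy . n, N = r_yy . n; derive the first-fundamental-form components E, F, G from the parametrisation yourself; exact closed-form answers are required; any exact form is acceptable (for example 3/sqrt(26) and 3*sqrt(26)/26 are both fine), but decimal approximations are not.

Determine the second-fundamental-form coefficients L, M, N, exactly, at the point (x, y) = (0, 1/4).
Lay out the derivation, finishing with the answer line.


z_x = 0, z_y = 0, z_xx = 19/24, z_xy = 0, z_yy = 0
E = 1, F = 0, G = 1; answer radicand W^2 = 1
unnormalised second-form numerators: l = 19/24, m = 0, n = 0; L = l/sqrt(1), and similarly M = m/sqrt(W^2), N = n/sqrt(W^2)

Answer: L = 19/24, M = 0, N = 0


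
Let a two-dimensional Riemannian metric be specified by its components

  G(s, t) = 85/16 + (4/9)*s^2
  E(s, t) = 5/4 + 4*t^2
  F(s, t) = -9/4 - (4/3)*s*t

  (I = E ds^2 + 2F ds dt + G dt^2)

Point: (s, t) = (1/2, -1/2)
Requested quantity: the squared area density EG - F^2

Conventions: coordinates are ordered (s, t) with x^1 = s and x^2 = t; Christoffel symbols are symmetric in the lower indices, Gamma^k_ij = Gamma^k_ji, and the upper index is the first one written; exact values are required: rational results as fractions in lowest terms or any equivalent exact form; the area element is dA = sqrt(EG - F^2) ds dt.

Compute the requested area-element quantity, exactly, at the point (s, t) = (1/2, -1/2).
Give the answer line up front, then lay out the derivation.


Answer: EG - F^2 = 4913/576

E = 9/4, F = -23/12, G = 781/144; EG - F^2 = 4913/576


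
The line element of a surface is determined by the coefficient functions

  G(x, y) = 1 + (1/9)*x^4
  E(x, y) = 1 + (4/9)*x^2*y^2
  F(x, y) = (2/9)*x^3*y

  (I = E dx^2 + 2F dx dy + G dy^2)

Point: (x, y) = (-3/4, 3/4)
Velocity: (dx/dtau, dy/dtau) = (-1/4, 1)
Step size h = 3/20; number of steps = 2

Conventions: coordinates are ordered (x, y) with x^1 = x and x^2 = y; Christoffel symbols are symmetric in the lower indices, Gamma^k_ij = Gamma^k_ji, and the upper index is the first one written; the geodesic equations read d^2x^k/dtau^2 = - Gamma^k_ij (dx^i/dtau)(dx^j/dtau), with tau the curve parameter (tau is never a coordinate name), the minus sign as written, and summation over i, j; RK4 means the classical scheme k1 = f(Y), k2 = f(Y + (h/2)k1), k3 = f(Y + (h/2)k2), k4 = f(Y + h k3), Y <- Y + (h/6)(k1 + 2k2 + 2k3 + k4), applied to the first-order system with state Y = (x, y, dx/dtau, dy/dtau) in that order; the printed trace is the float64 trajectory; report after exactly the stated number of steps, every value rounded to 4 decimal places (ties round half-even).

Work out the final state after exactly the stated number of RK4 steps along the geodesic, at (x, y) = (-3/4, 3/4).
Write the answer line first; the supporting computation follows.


Answer: x = -0.8205, y = 1.0480, dx/dtau = -0.2191, dy/dtau = 0.9865

f(Y) = (dx/dtau, dy/dtau, -Gamma^x_ij Y'^i Y'^j, -Gamma^y_ij Y'^i Y'^j) with the Gammas evaluated at the stage position; h = 0.150000; intermediate values shown to 6 dp
step 0: x = -0.7500, y = 0.7500, dx/dtau = -0.2500, dy/dtau = 1.0000
step 1:
  k1: at (x, y) = (-0.750000, 0.750000), (dx/dtau, dy/dtau) = (-0.250000, 1.000000); Gamma_xxx = -0.159468, Gamma_xxy = 0.159468, Gamma_xyy = 0.000000, Gamma_yxx = 0.079734, Gamma_yxy = -0.079734, Gamma_yyy = 0.000000; k1 = (-0.250000, 1.000000, 0.089701, -0.044850)
  k2: at (x, y) = (-0.768750, 0.825000), (dx/dtau, dy/dtau) = (-0.243272, 0.996636); Gamma_xxx = -0.190992, Gamma_xxy = 0.177969, Gamma_xyy = 0.000000, Gamma_yxx = 0.088985, Gamma_yxy = -0.082918, Gamma_yyy = 0.000000; k2 = (-0.243272, 0.996636, 0.097602, -0.045474)
  k3: at (x, y) = (-0.768245, 0.824748), (dx/dtau, dy/dtau) = (-0.242680, 0.996589); Gamma_xxx = -0.190819, Gamma_xxy = 0.177747, Gamma_xyy = 0.000000, Gamma_yxx = 0.088873, Gamma_yxy = -0.082785, Gamma_yyy = 0.000000; k3 = (-0.242680, 0.996589, 0.097215, -0.045277)
  k4: at (x, y) = (-0.786402, 0.899488), (dx/dtau, dy/dtau) = (-0.235418, 0.993208); Gamma_xxx = -0.223566, Gamma_xxy = 0.195458, Gamma_xyy = 0.000000, Gamma_yxx = 0.097729, Gamma_yxy = -0.085442, Gamma_yyy = 0.000000; k4 = (-0.235418, 0.993208, 0.103794, -0.045372)
  Y <- Y + (h/6)(k1 + 2k2 + 2k3 + k4): x = -0.7864, y = 0.8995, dx/dtau = -0.2354, dy/dtau = 0.9932
step 2:
  k1: at (x, y) = (-0.786433, 0.899491), (dx/dtau, dy/dtau) = (-0.235422, 0.993207); Gamma_xxx = -0.223572, Gamma_xxy = 0.195471, Gamma_xyy = 0.000000, Gamma_yxx = 0.097735, Gamma_yxy = -0.085451, Gamma_yyy = 0.000000; k1 = (-0.235422, 0.993207, 0.103802, -0.045377)
  k2: at (x, y) = (-0.804090, 0.973982), (dx/dtau, dy/dtau) = (-0.227637, 0.989804); Gamma_xxx = -0.257017, Gamma_xxy = 0.212186, Gamma_xyy = 0.000000, Gamma_yxx = 0.106093, Gamma_yxy = -0.087587, Gamma_yyy = 0.000000; k2 = (-0.227637, 0.989804, 0.108936, -0.044967)
  k3: at (x, y) = (-0.803506, 0.973727), (dx/dtau, dy/dtau) = (-0.227252, 0.989834); Gamma_xxx = -0.256827, Gamma_xxy = 0.211930, Gamma_xyy = 0.000000, Gamma_yxx = 0.105965, Gamma_yxy = -0.087441, Gamma_yyy = 0.000000; k3 = (-0.227252, 0.989834, 0.108607, -0.044811)
  k4: at (x, y) = (-0.820521, 1.047967), (dx/dtau, dy/dtau) = (-0.219131, 0.986485); Gamma_xxx = -0.290431, Gamma_xxy = 0.227397, Gamma_xyy = 0.000000, Gamma_yxx = 0.113699, Gamma_yxy = -0.089022, Gamma_yyy = 0.000000; k4 = (-0.219131, 0.986485, 0.112259, -0.043947)
  Y <- Y + (h/6)(k1 + 2k2 + 2k3 + k4): x = -0.8205, y = 1.0480, dx/dtau = -0.2191, dy/dtau = 0.9865


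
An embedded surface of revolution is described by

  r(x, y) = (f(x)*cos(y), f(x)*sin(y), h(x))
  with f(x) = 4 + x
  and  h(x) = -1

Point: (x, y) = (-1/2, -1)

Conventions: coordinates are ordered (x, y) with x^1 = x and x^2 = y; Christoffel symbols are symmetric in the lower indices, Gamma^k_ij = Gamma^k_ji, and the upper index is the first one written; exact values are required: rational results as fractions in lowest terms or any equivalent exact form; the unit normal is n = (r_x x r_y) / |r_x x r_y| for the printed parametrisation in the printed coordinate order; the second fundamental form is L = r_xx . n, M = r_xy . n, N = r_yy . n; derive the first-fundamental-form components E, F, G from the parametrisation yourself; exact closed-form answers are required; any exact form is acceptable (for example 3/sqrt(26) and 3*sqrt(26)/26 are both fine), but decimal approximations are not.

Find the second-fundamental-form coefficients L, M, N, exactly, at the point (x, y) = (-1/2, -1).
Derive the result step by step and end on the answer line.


f = 7/2, f' = 1, f'' = 0, h' = 0, h'' = 0
E = 1, F = 0, G = 49/4; answer radicand W^2 = 1
unnormalised second-form numerators: l = 0, m = 0, n = 0; L = l/sqrt(1), and similarly M = m/sqrt(W^2), N = n/sqrt(W^2)

Answer: L = 0, M = 0, N = 0


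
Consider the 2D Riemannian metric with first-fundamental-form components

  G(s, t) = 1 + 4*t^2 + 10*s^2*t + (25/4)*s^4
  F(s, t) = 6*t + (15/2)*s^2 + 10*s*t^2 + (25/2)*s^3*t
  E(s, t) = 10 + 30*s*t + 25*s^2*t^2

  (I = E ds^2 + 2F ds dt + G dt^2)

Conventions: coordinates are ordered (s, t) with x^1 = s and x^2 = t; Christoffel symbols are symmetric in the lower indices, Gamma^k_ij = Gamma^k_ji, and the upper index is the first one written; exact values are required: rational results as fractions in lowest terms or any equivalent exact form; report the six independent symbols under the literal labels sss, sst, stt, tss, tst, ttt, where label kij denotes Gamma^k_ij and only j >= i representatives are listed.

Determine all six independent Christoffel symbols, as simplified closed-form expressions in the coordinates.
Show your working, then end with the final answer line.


E = 10 + 30*s*t + 25*s^2*t^2; F = 6*t + (15/2)*s^2 + 10*s*t^2 + (25/2)*s^3*t; G = 1 + 4*t^2 + 10*s^2*t + (25/4)*s^4
Gamma^k_ij = (1/2) g^{kl} (d_i g_jl + d_j g_il - d_l g_ij), with g^inv = (1/(EG-F^2)) [[G, -F], [-F, E]]
first partials: E_s = 30*t + 50*s*t^2, E_t = 30*s + 50*s^2*t, F_s = 15*s + 10*t^2 + (75/2)*s^2*t, F_t = 6 + 20*s*t + (25/2)*s^3, G_s = 20*s*t + 25*s^3, G_t = 8*t + 10*s^2
D = EG - F^2 = 10 + 4*t^2 + 30*s*t + 10*s^2*t + 25*s^2*t^2 + (25/4)*s^4
expanded: Gamma^s_ss = (G E_s - 2F F_s + F E_t)/(2D), Gamma^s_st = (G E_t - F G_s)/(2D), Gamma^s_tt = (2G F_t - G G_s - F G_t)/(2D), Gamma^t_ss = (2E F_s - E E_t - F E_s)/(2D), Gamma^t_st = (E G_s - F E_t)/(2D), Gamma^t_tt = (E G_t - 2F F_t + F G_s)/(2D); substitute and cancel common factors

Answer: Gamma_sss = (100*s*t^2 + 60*t)/(25*s^4 + 100*s^2*t^2 + 40*s^2*t + 120*s*t + 16*t^2 + 40), Gamma_sst = (100*s^2*t + 60*s)/(25*s^4 + 100*s^2*t^2 + 40*s^2*t + 120*s*t + 16*t^2 + 40), Gamma_stt = (40*s*t + 24)/(25*s^4 + 100*s^2*t^2 + 40*s^2*t + 120*s*t + 16*t^2 + 40), Gamma_tss = (50*s^2*t + 40*t^2)/(25*s^4 + 100*s^2*t^2 + 40*s^2*t + 120*s*t + 16*t^2 + 40), Gamma_tst = (50*s^3 + 40*s*t)/(25*s^4 + 100*s^2*t^2 + 40*s^2*t + 120*s*t + 16*t^2 + 40), Gamma_ttt = (20*s^2 + 16*t)/(25*s^4 + 100*s^2*t^2 + 40*s^2*t + 120*s*t + 16*t^2 + 40)


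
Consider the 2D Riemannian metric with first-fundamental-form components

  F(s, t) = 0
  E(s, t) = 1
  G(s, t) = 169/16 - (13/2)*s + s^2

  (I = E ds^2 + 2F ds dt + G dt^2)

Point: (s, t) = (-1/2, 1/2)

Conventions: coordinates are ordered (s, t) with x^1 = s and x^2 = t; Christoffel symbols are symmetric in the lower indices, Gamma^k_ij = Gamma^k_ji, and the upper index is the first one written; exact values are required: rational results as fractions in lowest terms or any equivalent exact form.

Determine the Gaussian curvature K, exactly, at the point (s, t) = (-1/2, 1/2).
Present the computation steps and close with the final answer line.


E = 1, F = 0, G = 225/16, EG - F^2 = 225/16 at the point
E_s = 0, E_t = 0, F_s = 0, F_t = 0, G_s = -15/2, G_t = 0
E_tt = 0, F_st = 0, G_ss = 2
K follows from Brioschi's formula, (det M1 - det M2)/(EG - F^2)^2.
M1 = [[-E_tt/2 + F_st - G_ss/2, E_s/2, F_s - E_t/2], [F_t - G_s/2, E, F], [G_t/2, F, G]] = [[-1, 0, 0], [15/4, 1, 0], [0, 0, 225/16]]; det M1 = -225/16
M2 = [[0, E_t/2, G_s/2], [E_t/2, E, F], [G_s/2, F, G]] = [[0, 0, -15/4], [0, 1, 0], [-15/4, 0, 225/16]]; det M2 = -225/16
det M1 - det M2 = 0; K = 0 / (225/16)^2 = 0

Answer: K = 0


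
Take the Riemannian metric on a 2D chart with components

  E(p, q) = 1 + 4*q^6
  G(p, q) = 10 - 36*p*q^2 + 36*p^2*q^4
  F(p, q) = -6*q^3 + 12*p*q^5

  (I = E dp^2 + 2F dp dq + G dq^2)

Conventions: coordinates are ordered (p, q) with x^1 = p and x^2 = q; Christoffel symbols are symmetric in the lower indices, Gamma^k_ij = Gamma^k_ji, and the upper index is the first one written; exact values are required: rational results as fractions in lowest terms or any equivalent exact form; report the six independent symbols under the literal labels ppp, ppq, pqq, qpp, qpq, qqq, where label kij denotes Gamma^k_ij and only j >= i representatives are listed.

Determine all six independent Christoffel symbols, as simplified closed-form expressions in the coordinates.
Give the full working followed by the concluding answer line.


E = 1 + 4*q^6; F = -6*q^3 + 12*p*q^5; G = 10 - 36*p*q^2 + 36*p^2*q^4
Gamma^k_ij = (1/2) g^{kl} (d_i g_jl + d_j g_il - d_l g_ij), with g^inv = (1/(EG-F^2)) [[G, -F], [-F, E]]
first partials: E_p = 0, E_q = 24*q^5, F_p = 12*q^5, F_q = -18*q^2 + 60*p*q^4, G_p = -36*q^2 + 72*p*q^4, G_q = -72*p*q + 144*p^2*q^3
D = EG - F^2 = 10 - 36*p*q^2 + 4*q^6 + 36*p^2*q^4
expanded: Gamma^p_pp = (G E_p - 2F F_p + F E_q)/(2D), Gamma^p_pq = (G E_q - F G_p)/(2D), Gamma^p_qq = (2G F_q - G G_p - F G_q)/(2D), Gamma^q_pp = (2E F_p - E E_q - F E_p)/(2D), Gamma^q_pq = (E G_p - F E_q)/(2D), Gamma^q_qq = (E G_q - 2F F_q + F G_p)/(2D); substitute and cancel common factors

Answer: Gamma_ppp = 0, Gamma_ppq = 6*q^5/(18*p^2*q^4 - 18*p*q^2 + 2*q^6 + 5), Gamma_pqq = 12*p*q^4/(18*p^2*q^4 - 18*p*q^2 + 2*q^6 + 5), Gamma_qpp = 0, Gamma_qpq = (18*p*q^4 - 9*q^2)/(18*p^2*q^4 - 18*p*q^2 + 2*q^6 + 5), Gamma_qqq = (36*p^2*q^3 - 18*p*q)/(18*p^2*q^4 - 18*p*q^2 + 2*q^6 + 5)


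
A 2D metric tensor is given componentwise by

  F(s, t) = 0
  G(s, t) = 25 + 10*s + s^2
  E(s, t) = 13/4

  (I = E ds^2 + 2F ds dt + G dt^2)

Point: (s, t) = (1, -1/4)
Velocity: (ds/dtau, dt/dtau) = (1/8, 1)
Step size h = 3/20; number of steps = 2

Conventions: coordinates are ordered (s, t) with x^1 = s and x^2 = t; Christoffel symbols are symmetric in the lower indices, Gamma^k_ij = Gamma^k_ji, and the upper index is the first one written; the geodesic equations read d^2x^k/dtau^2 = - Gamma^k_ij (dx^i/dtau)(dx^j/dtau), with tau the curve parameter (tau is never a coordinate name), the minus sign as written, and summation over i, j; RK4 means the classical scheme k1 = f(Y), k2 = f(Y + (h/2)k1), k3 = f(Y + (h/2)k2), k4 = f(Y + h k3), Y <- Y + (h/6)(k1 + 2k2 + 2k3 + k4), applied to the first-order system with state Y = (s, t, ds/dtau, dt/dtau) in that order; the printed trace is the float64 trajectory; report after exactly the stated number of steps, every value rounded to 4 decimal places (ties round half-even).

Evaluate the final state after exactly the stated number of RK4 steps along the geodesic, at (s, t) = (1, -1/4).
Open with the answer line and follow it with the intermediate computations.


Answer: s = 1.1195, t = 0.0455, ds/dtau = 0.6664, dt/dtau = 0.9613

f(Y) = (ds/dtau, dt/dtau, -Gamma^s_ij Y'^i Y'^j, -Gamma^t_ij Y'^i Y'^j) with the Gammas evaluated at the stage position; h = 0.150000; intermediate values shown to 6 dp
step 0: s = 1.0000, t = -0.2500, ds/dtau = 0.1250, dt/dtau = 1.0000
step 1:
  k1: at (s, t) = (1.000000, -0.250000), (ds/dtau, dt/dtau) = (0.125000, 1.000000); Gamma_sss = 0.000000, Gamma_sst = 0.000000, Gamma_stt = -1.846154, Gamma_tss = 0.000000, Gamma_tst = 0.166667, Gamma_ttt = 0.000000; k1 = (0.125000, 1.000000, 1.846154, -0.041667)
  k2: at (s, t) = (1.009375, -0.175000), (ds/dtau, dt/dtau) = (0.263462, 0.996875); Gamma_sss = 0.000000, Gamma_sst = 0.000000, Gamma_stt = -1.849038, Gamma_tss = 0.000000, Gamma_tst = 0.166407, Gamma_ttt = 0.000000; k2 = (0.263462, 0.996875, 1.837500, -0.087409)
  k3: at (s, t) = (1.019760, -0.175234), (ds/dtau, dt/dtau) = (0.262813, 0.993444); Gamma_sss = 0.000000, Gamma_sst = 0.000000, Gamma_stt = -1.852234, Gamma_tss = 0.000000, Gamma_tst = 0.166120, Gamma_ttt = 0.000000; k3 = (0.262813, 0.993444, 1.828028, -0.086744)
  k4: at (s, t) = (1.039422, -0.100983), (ds/dtau, dt/dtau) = (0.399204, 0.986988); Gamma_sss = 0.000000, Gamma_sst = 0.000000, Gamma_stt = -1.858284, Gamma_tss = 0.000000, Gamma_tst = 0.165579, Gamma_ttt = 0.000000; k4 = (0.399204, 0.986988, 1.810240, -0.130479)
  Y <- Y + (h/6)(k1 + 2k2 + 2k3 + k4): s = 1.0394, t = -0.1008, ds/dtau = 0.3997, dt/dtau = 0.9870
step 2:
  k1: at (s, t) = (1.039419, -0.100809), (ds/dtau, dt/dtau) = (0.399686, 0.986989); Gamma_sss = 0.000000, Gamma_sst = 0.000000, Gamma_stt = -1.858283, Gamma_tss = 0.000000, Gamma_tst = 0.165579, Gamma_ttt = 0.000000; k1 = (0.399686, 0.986989, 1.810240, -0.130637)
  k2: at (s, t) = (1.069395, -0.026785), (ds/dtau, dt/dtau) = (0.535454, 0.977191); Gamma_sss = 0.000000, Gamma_sst = 0.000000, Gamma_stt = -1.867506, Gamma_tss = 0.000000, Gamma_tst = 0.164761, Gamma_ttt = 0.000000; k2 = (0.535454, 0.977191, 1.783286, -0.172419)
  k3: at (s, t) = (1.079578, -0.027520), (ds/dtau, dt/dtau) = (0.533433, 0.974057); Gamma_sss = 0.000000, Gamma_sst = 0.000000, Gamma_stt = -1.870639, Gamma_tss = 0.000000, Gamma_tst = 0.164485, Gamma_ttt = 0.000000; k3 = (0.533433, 0.974057, 1.774839, -0.170931)
  k4: at (s, t) = (1.119434, 0.045299), (ds/dtau, dt/dtau) = (0.665912, 0.961349); Gamma_sss = 0.000000, Gamma_sst = 0.000000, Gamma_stt = -1.882903, Gamma_tss = 0.000000, Gamma_tst = 0.163414, Gamma_ttt = 0.000000; k4 = (0.665912, 0.961349, 1.740164, -0.209227)
  Y <- Y + (h/6)(k1 + 2k2 + 2k3 + k4): s = 1.1195, t = 0.0455, ds/dtau = 0.6664, dt/dtau = 0.9613


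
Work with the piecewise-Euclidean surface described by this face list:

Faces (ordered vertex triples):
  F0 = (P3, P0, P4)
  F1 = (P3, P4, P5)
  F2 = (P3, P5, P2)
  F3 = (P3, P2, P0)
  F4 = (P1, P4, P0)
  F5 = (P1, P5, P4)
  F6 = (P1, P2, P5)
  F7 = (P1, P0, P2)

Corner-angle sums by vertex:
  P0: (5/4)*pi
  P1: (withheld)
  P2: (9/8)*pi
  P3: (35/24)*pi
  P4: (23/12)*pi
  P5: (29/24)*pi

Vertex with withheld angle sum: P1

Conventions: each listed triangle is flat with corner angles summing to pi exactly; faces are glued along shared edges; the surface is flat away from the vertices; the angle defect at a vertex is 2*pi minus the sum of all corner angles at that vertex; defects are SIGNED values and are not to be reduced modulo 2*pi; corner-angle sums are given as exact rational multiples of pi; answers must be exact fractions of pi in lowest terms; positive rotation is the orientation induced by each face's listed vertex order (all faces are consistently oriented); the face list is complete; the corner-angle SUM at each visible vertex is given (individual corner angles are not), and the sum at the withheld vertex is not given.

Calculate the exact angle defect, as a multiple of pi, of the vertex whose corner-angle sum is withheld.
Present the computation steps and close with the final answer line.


V = 6, E = 12, F = 8; chi = V - E + F = 2
Gauss-Bonnet: total defect = 2*pi*chi = 4*pi; visible defects sum to (73/24)*pi

Answer: defect(P1) = (23/24)*pi


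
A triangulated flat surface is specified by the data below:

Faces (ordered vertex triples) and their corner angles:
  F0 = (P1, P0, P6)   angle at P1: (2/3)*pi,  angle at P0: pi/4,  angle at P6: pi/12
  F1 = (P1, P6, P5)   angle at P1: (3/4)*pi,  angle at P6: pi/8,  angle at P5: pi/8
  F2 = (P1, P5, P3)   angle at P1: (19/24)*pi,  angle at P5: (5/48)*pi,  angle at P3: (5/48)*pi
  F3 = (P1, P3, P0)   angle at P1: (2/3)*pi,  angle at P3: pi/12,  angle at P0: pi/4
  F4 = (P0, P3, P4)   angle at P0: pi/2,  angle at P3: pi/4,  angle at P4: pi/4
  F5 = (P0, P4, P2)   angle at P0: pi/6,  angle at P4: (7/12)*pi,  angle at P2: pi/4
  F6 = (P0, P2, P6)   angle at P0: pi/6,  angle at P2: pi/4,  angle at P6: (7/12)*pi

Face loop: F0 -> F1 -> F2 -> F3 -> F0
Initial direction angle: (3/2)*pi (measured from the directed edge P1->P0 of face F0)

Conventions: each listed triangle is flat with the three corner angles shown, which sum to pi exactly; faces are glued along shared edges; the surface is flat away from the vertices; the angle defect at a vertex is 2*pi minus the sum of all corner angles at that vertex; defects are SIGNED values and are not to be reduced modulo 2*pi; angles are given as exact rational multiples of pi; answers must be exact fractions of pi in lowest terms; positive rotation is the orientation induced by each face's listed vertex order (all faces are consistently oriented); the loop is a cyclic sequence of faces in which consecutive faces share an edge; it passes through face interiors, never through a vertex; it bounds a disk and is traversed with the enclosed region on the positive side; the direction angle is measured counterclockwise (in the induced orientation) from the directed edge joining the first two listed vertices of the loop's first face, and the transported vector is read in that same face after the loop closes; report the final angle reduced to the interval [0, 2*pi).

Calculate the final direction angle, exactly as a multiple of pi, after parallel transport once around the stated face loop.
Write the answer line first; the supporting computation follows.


Answer: final direction angle = (5/8)*pi

enclosed vertex P1: corner angles sum to (23/8)*pi, defect = 2*pi - (23/8)*pi = (-7/8)*pi
transport around the loop rotates by the sum of enclosed defects; add to the initial angle mod 2*pi
final angle = (3/2)*pi - (7/8)*pi = (5/8)*pi (mod 2*pi)


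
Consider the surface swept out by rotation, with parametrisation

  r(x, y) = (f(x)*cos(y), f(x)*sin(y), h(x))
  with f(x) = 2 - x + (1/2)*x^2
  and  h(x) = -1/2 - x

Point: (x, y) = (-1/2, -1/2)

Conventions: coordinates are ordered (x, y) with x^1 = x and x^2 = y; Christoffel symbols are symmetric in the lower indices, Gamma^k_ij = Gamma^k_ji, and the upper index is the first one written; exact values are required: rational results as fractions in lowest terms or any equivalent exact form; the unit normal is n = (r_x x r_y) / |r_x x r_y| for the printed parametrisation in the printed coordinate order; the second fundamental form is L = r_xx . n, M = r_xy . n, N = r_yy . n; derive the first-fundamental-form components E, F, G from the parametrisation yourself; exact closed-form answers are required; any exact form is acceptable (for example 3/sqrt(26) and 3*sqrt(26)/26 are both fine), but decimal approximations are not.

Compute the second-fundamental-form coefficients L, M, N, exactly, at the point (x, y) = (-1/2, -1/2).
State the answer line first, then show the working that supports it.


Answer: L = 2*sqrt(13)/13, M = 0, N = -21*sqrt(13)/52

f = 21/8, f' = -3/2, f'' = 1, h' = -1, h'' = 0
E = 13/4, F = 0, G = 441/64; answer radicand W^2 = 13/4
unnormalised second-form numerators: l = 1, m = 0, n = -21/8; L = l/sqrt(13/4), and similarly M = m/sqrt(W^2), N = n/sqrt(W^2)


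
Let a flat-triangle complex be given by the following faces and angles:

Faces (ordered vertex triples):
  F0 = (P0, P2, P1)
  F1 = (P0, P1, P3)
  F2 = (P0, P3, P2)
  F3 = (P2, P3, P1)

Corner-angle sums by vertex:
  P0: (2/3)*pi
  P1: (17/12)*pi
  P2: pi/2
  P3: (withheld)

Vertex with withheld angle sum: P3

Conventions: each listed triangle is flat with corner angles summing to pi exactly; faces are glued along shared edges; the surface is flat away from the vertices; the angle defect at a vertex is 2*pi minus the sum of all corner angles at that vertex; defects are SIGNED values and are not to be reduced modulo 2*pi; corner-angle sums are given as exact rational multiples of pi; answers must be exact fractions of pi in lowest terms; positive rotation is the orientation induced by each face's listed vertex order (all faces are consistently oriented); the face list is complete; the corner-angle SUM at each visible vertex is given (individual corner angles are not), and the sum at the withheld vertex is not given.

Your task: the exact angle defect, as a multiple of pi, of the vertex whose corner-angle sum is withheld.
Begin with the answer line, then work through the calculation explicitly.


Answer: defect(P3) = (7/12)*pi

V = 4, E = 6, F = 4; chi = V - E + F = 2
Gauss-Bonnet: total defect = 2*pi*chi = 4*pi; visible defects sum to (41/12)*pi


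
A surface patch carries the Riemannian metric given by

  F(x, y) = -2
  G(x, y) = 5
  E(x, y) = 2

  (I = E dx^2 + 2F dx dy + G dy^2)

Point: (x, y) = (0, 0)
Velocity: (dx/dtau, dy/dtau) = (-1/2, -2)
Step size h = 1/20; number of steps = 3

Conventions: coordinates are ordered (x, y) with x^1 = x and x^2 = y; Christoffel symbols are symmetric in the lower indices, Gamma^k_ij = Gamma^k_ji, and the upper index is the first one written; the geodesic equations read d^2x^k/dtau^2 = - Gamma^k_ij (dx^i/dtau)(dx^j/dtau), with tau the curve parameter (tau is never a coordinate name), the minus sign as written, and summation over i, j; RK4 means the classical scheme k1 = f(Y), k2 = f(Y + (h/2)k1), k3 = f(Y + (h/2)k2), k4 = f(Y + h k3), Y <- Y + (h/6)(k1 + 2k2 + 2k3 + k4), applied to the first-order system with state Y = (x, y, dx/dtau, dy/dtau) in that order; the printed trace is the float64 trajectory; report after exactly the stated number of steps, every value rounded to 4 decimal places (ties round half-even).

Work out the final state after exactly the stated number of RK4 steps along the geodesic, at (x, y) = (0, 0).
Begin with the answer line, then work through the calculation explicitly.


Answer: x = -0.0750, y = -0.3000, dx/dtau = -0.5000, dy/dtau = -2.0000

f(Y) = (dx/dtau, dy/dtau, -Gamma^x_ij Y'^i Y'^j, -Gamma^y_ij Y'^i Y'^j) with the Gammas evaluated at the stage position; h = 0.050000; intermediate values shown to 6 dp
step 0: x = 0.0000, y = 0.0000, dx/dtau = -0.5000, dy/dtau = -2.0000
step 1:
  k1: at (x, y) = (0.000000, 0.000000), (dx/dtau, dy/dtau) = (-0.500000, -2.000000); Gamma_xxx = 0.000000, Gamma_xxy = 0.000000, Gamma_xyy = 0.000000, Gamma_yxx = 0.000000, Gamma_yxy = 0.000000, Gamma_yyy = 0.000000; k1 = (-0.500000, -2.000000, 0.000000, 0.000000)
  k2: at (x, y) = (-0.012500, -0.050000), (dx/dtau, dy/dtau) = (-0.500000, -2.000000); Gamma_xxx = 0.000000, Gamma_xxy = 0.000000, Gamma_xyy = 0.000000, Gamma_yxx = 0.000000, Gamma_yxy = 0.000000, Gamma_yyy = 0.000000; k2 = (-0.500000, -2.000000, 0.000000, 0.000000)
  k3: at (x, y) = (-0.012500, -0.050000), (dx/dtau, dy/dtau) = (-0.500000, -2.000000); Gamma_xxx = 0.000000, Gamma_xxy = 0.000000, Gamma_xyy = 0.000000, Gamma_yxx = 0.000000, Gamma_yxy = 0.000000, Gamma_yyy = 0.000000; k3 = (-0.500000, -2.000000, 0.000000, 0.000000)
  k4: at (x, y) = (-0.025000, -0.100000), (dx/dtau, dy/dtau) = (-0.500000, -2.000000); Gamma_xxx = 0.000000, Gamma_xxy = 0.000000, Gamma_xyy = 0.000000, Gamma_yxx = 0.000000, Gamma_yxy = 0.000000, Gamma_yyy = 0.000000; k4 = (-0.500000, -2.000000, 0.000000, 0.000000)
  Y <- Y + (h/6)(k1 + 2k2 + 2k3 + k4): x = -0.0250, y = -0.1000, dx/dtau = -0.5000, dy/dtau = -2.0000
step 2:
  k1: at (x, y) = (-0.025000, -0.100000), (dx/dtau, dy/dtau) = (-0.500000, -2.000000); Gamma_xxx = 0.000000, Gamma_xxy = 0.000000, Gamma_xyy = 0.000000, Gamma_yxx = 0.000000, Gamma_yxy = 0.000000, Gamma_yyy = 0.000000; k1 = (-0.500000, -2.000000, 0.000000, 0.000000)
  k2: at (x, y) = (-0.037500, -0.150000), (dx/dtau, dy/dtau) = (-0.500000, -2.000000); Gamma_xxx = 0.000000, Gamma_xxy = 0.000000, Gamma_xyy = 0.000000, Gamma_yxx = 0.000000, Gamma_yxy = 0.000000, Gamma_yyy = 0.000000; k2 = (-0.500000, -2.000000, 0.000000, 0.000000)
  k3: at (x, y) = (-0.037500, -0.150000), (dx/dtau, dy/dtau) = (-0.500000, -2.000000); Gamma_xxx = 0.000000, Gamma_xxy = 0.000000, Gamma_xyy = 0.000000, Gamma_yxx = 0.000000, Gamma_yxy = 0.000000, Gamma_yyy = 0.000000; k3 = (-0.500000, -2.000000, 0.000000, 0.000000)
  k4: at (x, y) = (-0.050000, -0.200000), (dx/dtau, dy/dtau) = (-0.500000, -2.000000); Gamma_xxx = 0.000000, Gamma_xxy = 0.000000, Gamma_xyy = 0.000000, Gamma_yxx = 0.000000, Gamma_yxy = 0.000000, Gamma_yyy = 0.000000; k4 = (-0.500000, -2.000000, 0.000000, 0.000000)
  Y <- Y + (h/6)(k1 + 2k2 + 2k3 + k4): x = -0.0500, y = -0.2000, dx/dtau = -0.5000, dy/dtau = -2.0000
step 3:
  k1: at (x, y) = (-0.050000, -0.200000), (dx/dtau, dy/dtau) = (-0.500000, -2.000000); Gamma_xxx = 0.000000, Gamma_xxy = 0.000000, Gamma_xyy = 0.000000, Gamma_yxx = 0.000000, Gamma_yxy = 0.000000, Gamma_yyy = 0.000000; k1 = (-0.500000, -2.000000, 0.000000, 0.000000)
  k2: at (x, y) = (-0.062500, -0.250000), (dx/dtau, dy/dtau) = (-0.500000, -2.000000); Gamma_xxx = 0.000000, Gamma_xxy = 0.000000, Gamma_xyy = 0.000000, Gamma_yxx = 0.000000, Gamma_yxy = 0.000000, Gamma_yyy = 0.000000; k2 = (-0.500000, -2.000000, 0.000000, 0.000000)
  k3: at (x, y) = (-0.062500, -0.250000), (dx/dtau, dy/dtau) = (-0.500000, -2.000000); Gamma_xxx = 0.000000, Gamma_xxy = 0.000000, Gamma_xyy = 0.000000, Gamma_yxx = 0.000000, Gamma_yxy = 0.000000, Gamma_yyy = 0.000000; k3 = (-0.500000, -2.000000, 0.000000, 0.000000)
  k4: at (x, y) = (-0.075000, -0.300000), (dx/dtau, dy/dtau) = (-0.500000, -2.000000); Gamma_xxx = 0.000000, Gamma_xxy = 0.000000, Gamma_xyy = 0.000000, Gamma_yxx = 0.000000, Gamma_yxy = 0.000000, Gamma_yyy = 0.000000; k4 = (-0.500000, -2.000000, 0.000000, 0.000000)
  Y <- Y + (h/6)(k1 + 2k2 + 2k3 + k4): x = -0.0750, y = -0.3000, dx/dtau = -0.5000, dy/dtau = -2.0000


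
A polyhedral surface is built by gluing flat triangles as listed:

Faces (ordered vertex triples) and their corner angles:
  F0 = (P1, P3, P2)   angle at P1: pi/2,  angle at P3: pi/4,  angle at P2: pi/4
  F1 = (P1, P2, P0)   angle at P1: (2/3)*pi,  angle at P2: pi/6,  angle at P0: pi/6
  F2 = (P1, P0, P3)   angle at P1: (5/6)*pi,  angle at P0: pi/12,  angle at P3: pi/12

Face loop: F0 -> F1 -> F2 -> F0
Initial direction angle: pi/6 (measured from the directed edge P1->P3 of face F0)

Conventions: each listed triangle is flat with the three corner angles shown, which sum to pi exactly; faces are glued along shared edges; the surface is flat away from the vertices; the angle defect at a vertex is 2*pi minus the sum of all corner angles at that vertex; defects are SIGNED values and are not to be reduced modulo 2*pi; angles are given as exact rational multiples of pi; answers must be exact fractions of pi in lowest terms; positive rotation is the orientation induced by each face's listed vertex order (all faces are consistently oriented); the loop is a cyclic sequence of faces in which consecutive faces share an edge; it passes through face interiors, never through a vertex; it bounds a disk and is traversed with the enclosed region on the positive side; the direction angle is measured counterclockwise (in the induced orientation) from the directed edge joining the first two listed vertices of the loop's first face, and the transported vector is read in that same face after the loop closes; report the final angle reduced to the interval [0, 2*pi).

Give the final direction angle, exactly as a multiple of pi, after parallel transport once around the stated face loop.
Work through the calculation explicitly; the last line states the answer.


enclosed vertex P1: corner angles sum to 2*pi, defect = 2*pi - 2*pi = 0
adding the enclosed defects to the starting angle (mod 2*pi, induced orientation) gives the holonomy
final angle = pi/6 + 0 = pi/6 (mod 2*pi)

Answer: final direction angle = pi/6


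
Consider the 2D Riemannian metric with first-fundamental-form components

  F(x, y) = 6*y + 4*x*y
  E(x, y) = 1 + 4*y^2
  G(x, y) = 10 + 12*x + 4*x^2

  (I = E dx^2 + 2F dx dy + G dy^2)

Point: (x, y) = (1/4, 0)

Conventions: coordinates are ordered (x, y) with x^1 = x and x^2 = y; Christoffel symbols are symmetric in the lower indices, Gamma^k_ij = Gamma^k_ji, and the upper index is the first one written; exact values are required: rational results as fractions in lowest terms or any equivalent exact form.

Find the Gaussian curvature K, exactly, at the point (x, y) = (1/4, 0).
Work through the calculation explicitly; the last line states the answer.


E = 1, F = 0, G = 53/4, EG - F^2 = 53/4 at the point
E_x = 0, E_y = 0, F_x = 0, F_y = 7, G_x = 14, G_y = 0
E_yy = 8, F_xy = 4, G_xx = 8
K follows from Brioschi's formula, (det M1 - det M2)/(EG - F^2)^2.
M1 = [[-E_yy/2 + F_xy - G_xx/2, E_x/2, F_x - E_y/2], [F_y - G_x/2, E, F], [G_y/2, F, G]] = [[-4, 0, 0], [0, 1, 0], [0, 0, 53/4]]; det M1 = -53
M2 = [[0, E_y/2, G_x/2], [E_y/2, E, F], [G_x/2, F, G]] = [[0, 0, 7], [0, 1, 0], [7, 0, 53/4]]; det M2 = -49
det M1 - det M2 = -4; K = -4 / (53/4)^2 = -64/2809

Answer: K = -64/2809


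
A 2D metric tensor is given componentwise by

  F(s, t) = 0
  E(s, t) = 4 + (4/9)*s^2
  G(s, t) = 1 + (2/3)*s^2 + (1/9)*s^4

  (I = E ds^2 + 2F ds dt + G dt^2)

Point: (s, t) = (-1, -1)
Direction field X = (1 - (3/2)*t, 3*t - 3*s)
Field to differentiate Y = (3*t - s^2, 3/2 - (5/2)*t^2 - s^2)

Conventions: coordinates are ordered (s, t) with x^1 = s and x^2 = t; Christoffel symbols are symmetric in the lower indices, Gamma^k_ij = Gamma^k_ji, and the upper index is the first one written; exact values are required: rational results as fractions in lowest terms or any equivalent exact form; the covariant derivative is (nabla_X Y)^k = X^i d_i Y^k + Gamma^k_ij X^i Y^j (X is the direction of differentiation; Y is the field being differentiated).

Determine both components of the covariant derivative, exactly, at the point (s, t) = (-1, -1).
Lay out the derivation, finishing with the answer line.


E = 40/9, F = 0, G = 16/9 at the point
E_s = -8/9, E_t = 0, F_s = 0, F_t = 0, G_s = -16/9, G_t = 0
EG - F^2 = 640/81;  g^inv = (81/640) * [[16/9, 0], [0, 40/9]]
first-kind symbols [ij,l] = (1/2)(d_i g_jl + d_j g_il - d_l g_ij): [ss,s] = E_s/2 = -4/9, [ss,t] = F_s - E_t/2 = 0, [st,s] = E_t/2 = 0, [st,t] = G_s/2 = -8/9, [tt,s] = F_t - G_s/2 = 8/9, [tt,t] = G_t/2 = 0
Gamma^s_ij = (G*[ij,s] - F*[ij,t])/(EG - F^2), Gamma^t_ij = (E*[ij,t] - F*[ij,s])/(EG - F^2)
Gamma_sss = -1/10, Gamma_sst = 0, Gamma_stt = 1/5, Gamma_tss = 0, Gamma_tst = -1/2, Gamma_ttt = 0
X = (5/2, 0), Y = (-4, -2) at the point

Answer: (nabla_X Y)^s = 6, (nabla_X Y)^t = 15/2


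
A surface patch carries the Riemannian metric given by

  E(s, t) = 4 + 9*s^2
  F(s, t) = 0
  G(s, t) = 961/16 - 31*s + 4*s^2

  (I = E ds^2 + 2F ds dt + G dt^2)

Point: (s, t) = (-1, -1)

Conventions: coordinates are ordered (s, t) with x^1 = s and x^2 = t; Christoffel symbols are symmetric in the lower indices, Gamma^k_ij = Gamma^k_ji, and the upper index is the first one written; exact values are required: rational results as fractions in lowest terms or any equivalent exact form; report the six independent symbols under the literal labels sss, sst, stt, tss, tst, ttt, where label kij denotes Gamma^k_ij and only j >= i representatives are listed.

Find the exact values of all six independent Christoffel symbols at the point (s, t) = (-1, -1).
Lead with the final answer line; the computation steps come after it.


Answer: Gamma_sss = -9/13, Gamma_sst = 0, Gamma_stt = 3/2, Gamma_tss = 0, Gamma_tst = -8/39, Gamma_ttt = 0

E = 13, F = 0, G = 1521/16 at the point
E_s = -18, E_t = 0, F_s = 0, F_t = 0, G_s = -39, G_t = 0
EG - F^2 = 19773/16;  g^inv = (16/19773) * [[1521/16, 0], [0, 13]]
first-kind symbols [ij,l] = (1/2)(d_i g_jl + d_j g_il - d_l g_ij): [ss,s] = E_s/2 = -9, [ss,t] = F_s - E_t/2 = 0, [st,s] = E_t/2 = 0, [st,t] = G_s/2 = -39/2, [tt,s] = F_t - G_s/2 = 39/2, [tt,t] = G_t/2 = 0
Gamma^s_ij = (G*[ij,s] - F*[ij,t])/(EG - F^2), Gamma^t_ij = (E*[ij,t] - F*[ij,s])/(EG - F^2)


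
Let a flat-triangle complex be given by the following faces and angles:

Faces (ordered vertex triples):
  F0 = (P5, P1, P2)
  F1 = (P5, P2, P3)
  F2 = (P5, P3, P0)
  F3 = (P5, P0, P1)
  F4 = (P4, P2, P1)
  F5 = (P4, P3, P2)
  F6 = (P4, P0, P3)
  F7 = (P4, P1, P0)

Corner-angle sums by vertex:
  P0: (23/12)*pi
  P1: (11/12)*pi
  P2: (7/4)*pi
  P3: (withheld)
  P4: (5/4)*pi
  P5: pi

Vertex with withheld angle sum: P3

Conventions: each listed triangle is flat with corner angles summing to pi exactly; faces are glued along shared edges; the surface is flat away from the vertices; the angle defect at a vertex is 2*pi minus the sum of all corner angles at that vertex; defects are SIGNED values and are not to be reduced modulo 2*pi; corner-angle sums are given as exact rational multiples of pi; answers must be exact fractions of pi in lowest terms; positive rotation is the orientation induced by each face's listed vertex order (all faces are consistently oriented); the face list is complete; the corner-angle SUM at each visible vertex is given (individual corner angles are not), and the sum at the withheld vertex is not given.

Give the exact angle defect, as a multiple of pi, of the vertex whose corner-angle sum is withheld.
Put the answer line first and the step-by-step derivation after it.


Answer: defect(P3) = (5/6)*pi

V = 6, E = 12, F = 8; chi = V - E + F = 2
Gauss-Bonnet: total defect = 2*pi*chi = 4*pi; visible defects sum to (19/6)*pi


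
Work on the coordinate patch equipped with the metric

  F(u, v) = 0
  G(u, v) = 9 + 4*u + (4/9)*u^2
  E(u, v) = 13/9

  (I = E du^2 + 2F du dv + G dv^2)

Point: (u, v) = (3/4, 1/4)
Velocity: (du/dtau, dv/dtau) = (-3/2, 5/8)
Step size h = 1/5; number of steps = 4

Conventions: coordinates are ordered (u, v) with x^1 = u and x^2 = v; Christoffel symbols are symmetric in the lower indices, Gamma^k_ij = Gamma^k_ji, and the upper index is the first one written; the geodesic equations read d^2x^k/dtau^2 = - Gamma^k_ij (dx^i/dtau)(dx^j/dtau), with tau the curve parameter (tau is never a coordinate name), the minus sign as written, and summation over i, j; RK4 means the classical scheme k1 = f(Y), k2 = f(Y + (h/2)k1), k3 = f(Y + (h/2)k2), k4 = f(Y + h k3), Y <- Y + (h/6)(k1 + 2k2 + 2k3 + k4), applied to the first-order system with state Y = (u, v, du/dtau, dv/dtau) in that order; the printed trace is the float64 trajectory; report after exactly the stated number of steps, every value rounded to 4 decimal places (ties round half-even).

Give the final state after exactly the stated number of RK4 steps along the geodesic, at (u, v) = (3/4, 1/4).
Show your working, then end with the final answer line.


f(Y) = (du/dtau, dv/dtau, -Gamma^u_ij Y'^i Y'^j, -Gamma^v_ij Y'^i Y'^j) with the Gammas evaluated at the stage position; h = 0.200000; intermediate values shown to 6 dp
step 0: u = 0.7500, v = 0.2500, du/dtau = -1.5000, dv/dtau = 0.6250
step 1:
  k1: at (u, v) = (0.750000, 0.250000), (du/dtau, dv/dtau) = (-1.500000, 0.625000); Gamma_uuu = 0.000000, Gamma_uuv = 0.000000, Gamma_uvv = -1.615385, Gamma_vuu = 0.000000, Gamma_vuv = 0.190476, Gamma_vvv = 0.000000; k1 = (-1.500000, 0.625000, 0.631010, 0.357143)
  k2: at (u, v) = (0.600000, 0.312500), (du/dtau, dv/dtau) = (-1.436899, 0.660714); Gamma_uuu = 0.000000, Gamma_uuv = 0.000000, Gamma_uvv = -1.569231, Gamma_vuu = 0.000000, Gamma_vuv = 0.196078, Gamma_vvv = 0.000000; k2 = (-1.436899, 0.660714, 0.685037, 0.372306)
  k3: at (u, v) = (0.606310, 0.316071), (du/dtau, dv/dtau) = (-1.431496, 0.662231); Gamma_uuu = 0.000000, Gamma_uuv = 0.000000, Gamma_uvv = -1.571172, Gamma_vuu = 0.000000, Gamma_vuv = 0.195836, Gamma_vvv = 0.000000; k3 = (-1.431496, 0.662231, 0.689037, 0.371298)
  k4: at (u, v) = (0.463701, 0.382446), (du/dtau, dv/dtau) = (-1.362193, 0.699260); Gamma_uuu = 0.000000, Gamma_uuv = 0.000000, Gamma_uvv = -1.527293, Gamma_vuu = 0.000000, Gamma_vuv = 0.201463, Gamma_vvv = 0.000000; k4 = (-1.362193, 0.699260, 0.746791, 0.383797)
  Y <- Y + (h/6)(k1 + 2k2 + 2k3 + k4): u = 0.4634, v = 0.3823, du/dtau = -1.3625, dv/dtau = 0.6993
step 2:
  k1: at (u, v) = (0.463367, 0.382338), (du/dtau, dv/dtau) = (-1.362468, 0.699272); Gamma_uuu = 0.000000, Gamma_uuv = 0.000000, Gamma_uvv = -1.527190, Gamma_vuu = 0.000000, Gamma_vuv = 0.201476, Gamma_vvv = 0.000000; k1 = (-1.362468, 0.699272, 0.746766, 0.383907)
  k2: at (u, v) = (0.327120, 0.452265), (du/dtau, dv/dtau) = (-1.287792, 0.737662); Gamma_uuu = 0.000000, Gamma_uuv = 0.000000, Gamma_uvv = -1.485268, Gamma_vuu = 0.000000, Gamma_vuv = 0.207163, Gamma_vvv = 0.000000; k2 = (-1.287792, 0.737662, 0.808202, 0.393591)
  k3: at (u, v) = (0.334588, 0.456105), (du/dtau, dv/dtau) = (-1.281648, 0.738631); Gamma_uuu = 0.000000, Gamma_uuv = 0.000000, Gamma_uvv = -1.487566, Gamma_vuu = 0.000000, Gamma_vuv = 0.206843, Gamma_vvv = 0.000000; k3 = (-1.281648, 0.738631, 0.811579, 0.391622)
  k4: at (u, v) = (0.207038, 0.530064), (du/dtau, dv/dtau) = (-1.200153, 0.777596); Gamma_uuu = 0.000000, Gamma_uuv = 0.000000, Gamma_uvv = -1.448319, Gamma_vuu = 0.000000, Gamma_vuv = 0.212448, Gamma_vvv = 0.000000; k4 = (-1.200153, 0.777596, 0.875734, 0.396527)
  Y <- Y + (h/6)(k1 + 2k2 + 2k3 + k4): u = 0.2067, v = 0.5300, du/dtau = -1.2004, dv/dtau = 0.7776
step 3:
  k1: at (u, v) = (0.206651, 0.529987), (du/dtau, dv/dtau) = (-1.200400, 0.777634); Gamma_uuu = 0.000000, Gamma_uuv = 0.000000, Gamma_uvv = -1.448200, Gamma_vuu = 0.000000, Gamma_vuv = 0.212465, Gamma_vvv = 0.000000; k1 = (-1.200400, 0.777634, 0.875747, 0.396660)
  k2: at (u, v) = (0.086611, 0.607750), (du/dtau, dv/dtau) = (-1.112825, 0.817300); Gamma_uuu = 0.000000, Gamma_uuv = 0.000000, Gamma_uvv = -1.411265, Gamma_vuu = 0.000000, Gamma_vuv = 0.218026, Gamma_vvv = 0.000000; k2 = (-1.112825, 0.817300, 0.942695, 0.396594)
  k3: at (u, v) = (0.095368, 0.611717), (du/dtau, dv/dtau) = (-1.106130, 0.817293); Gamma_uuu = 0.000000, Gamma_uuv = 0.000000, Gamma_uvv = -1.413959, Gamma_vuu = 0.000000, Gamma_vuv = 0.217610, Gamma_vvv = 0.000000; k3 = (-1.106130, 0.817293, 0.944479, 0.393454)
  k4: at (u, v) = (-0.014576, 0.693445), (du/dtau, dv/dtau) = (-1.011504, 0.856324); Gamma_uuu = 0.000000, Gamma_uuv = 0.000000, Gamma_uvv = -1.380131, Gamma_vuu = 0.000000, Gamma_vuv = 0.222944, Gamma_vvv = 0.000000; k4 = (-1.011504, 0.856324, 1.012038, 0.386218)
  Y <- Y + (h/6)(k1 + 2k2 + 2k3 + k4): u = -0.0150, v = 0.6934, du/dtau = -1.0117, dv/dtau = 0.8564
step 4:
  k1: at (u, v) = (-0.015010, 0.693425), (du/dtau, dv/dtau) = (-1.011662, 0.856399); Gamma_uuu = 0.000000, Gamma_uuv = 0.000000, Gamma_uvv = -1.379997, Gamma_vuu = 0.000000, Gamma_vuv = 0.222966, Gamma_vvv = 0.000000; k1 = (-1.011662, 0.856399, 1.012117, 0.386349)
  k2: at (u, v) = (-0.116176, 0.779065), (du/dtau, dv/dtau) = (-0.910450, 0.895034); Gamma_uuu = 0.000000, Gamma_uuv = 0.000000, Gamma_uvv = -1.348869, Gamma_vuu = 0.000000, Gamma_vuv = 0.228111, Gamma_vvv = 0.000000; k2 = (-0.910450, 0.895034, 1.080560, 0.371769)
  k3: at (u, v) = (-0.106055, 0.782928), (du/dtau, dv/dtau) = (-0.903606, 0.893576); Gamma_uuu = 0.000000, Gamma_uuv = 0.000000, Gamma_uvv = -1.351983, Gamma_vuu = 0.000000, Gamma_vuv = 0.227586, Gamma_vvv = 0.000000; k3 = (-0.903606, 0.893576, 1.079529, 0.367524)
  k4: at (u, v) = (-0.195731, 0.872140), (du/dtau, dv/dtau) = (-0.795756, 0.929904); Gamma_uuu = 0.000000, Gamma_uuv = 0.000000, Gamma_uvv = -1.324390, Gamma_vuu = 0.000000, Gamma_vuv = 0.232327, Gamma_vvv = 0.000000; k4 = (-0.795756, 0.929904, 1.145229, 0.343834)
  Y <- Y + (h/6)(k1 + 2k2 + 2k3 + k4): u = -0.1962, v = 0.8722, du/dtau = -0.7957, dv/dtau = 0.9300

Answer: u = -0.1962, v = 0.8722, du/dtau = -0.7957, dv/dtau = 0.9300
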